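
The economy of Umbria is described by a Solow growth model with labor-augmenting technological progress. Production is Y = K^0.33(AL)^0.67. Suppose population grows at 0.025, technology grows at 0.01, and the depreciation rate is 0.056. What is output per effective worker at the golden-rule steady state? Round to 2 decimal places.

y_gold ≈ 1.89

The effective depreciation rate is n + g + δ = 0.025 + 0.01 + 0.056 = 0.091.
Golden rule sets MPK = n+g+δ: 0.33·k^(0.33−1) = 0.091, so k_gold = (0.33/0.091)^(1/0.67) ≈ 6.8396.
Output: y_gold = k_gold^0.33 = 6.8396^0.33 ≈ 1.8861.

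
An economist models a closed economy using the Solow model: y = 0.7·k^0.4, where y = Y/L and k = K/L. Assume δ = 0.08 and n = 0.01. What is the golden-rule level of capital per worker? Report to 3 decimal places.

The effective depreciation rate is n + δ = 0.01 + 0.08 = 0.09.
Maximizing c = f(k) − (n+δ)·k gives f'(k) = n+δ, i.e. 0.4·0.7·k^(0.4−1) = 0.09, so k_gold = (0.4·0.7/0.09)^(1/0.6) ≈ 6.6302.

k_gold ≈ 6.630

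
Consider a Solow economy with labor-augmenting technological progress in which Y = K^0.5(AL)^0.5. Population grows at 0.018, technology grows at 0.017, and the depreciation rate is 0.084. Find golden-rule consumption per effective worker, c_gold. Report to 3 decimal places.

c_gold ≈ 2.101

The effective depreciation rate is n + g + δ = 0.018 + 0.017 + 0.084 = 0.119.
Golden rule sets MPK = n+g+δ: 0.5·k^(0.5−1) = 0.119, so k_gold = (0.5/0.119)^(1/0.5) ≈ 17.6541.
y_gold = 17.6541^0.5 ≈ 4.2017.
c_gold = y_gold − (n+g+δ)·k_gold = 4.2017 − 0.119·17.6541 ≈ 2.1008.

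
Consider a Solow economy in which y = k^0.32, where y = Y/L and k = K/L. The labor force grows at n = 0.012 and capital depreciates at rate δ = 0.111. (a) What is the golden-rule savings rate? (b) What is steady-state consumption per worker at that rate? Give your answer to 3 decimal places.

n + δ = 0.012 + 0.111 = 0.123.
For Cobb-Douglas, s_gold equals capital's share: s_gold = 0.32.
Maximizing c = f(k) − (n+δ)·k gives f'(k) = n+δ, i.e. 0.32·k^(0.32−1) = 0.123, so k_gold = (0.32/0.123)^(1/0.68) ≈ 4.0799.
y_gold = 4.0799^0.32 ≈ 1.5682; c_gold = (1−0.32)·y_gold ≈ 1.0664.

(a) s_gold = 0.320; (b) c_gold ≈ 1.066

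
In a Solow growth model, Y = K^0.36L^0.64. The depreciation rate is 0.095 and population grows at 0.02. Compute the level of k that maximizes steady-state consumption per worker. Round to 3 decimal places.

Capital per worker breaks even when investment replaces (n + δ)·k; here n + δ = 0.115.
Maximizing c = f(k) − (n+δ)·k gives f'(k) = n+δ, i.e. 0.36·k^(0.36−1) = 0.115, so k_gold = (0.36/0.115)^(1/0.64) ≈ 5.9482.

k_gold ≈ 5.948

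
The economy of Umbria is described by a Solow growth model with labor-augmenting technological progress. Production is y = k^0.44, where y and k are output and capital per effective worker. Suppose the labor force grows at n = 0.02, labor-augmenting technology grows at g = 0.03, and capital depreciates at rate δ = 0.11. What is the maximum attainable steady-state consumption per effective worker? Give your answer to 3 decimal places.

Capital per effective worker breaks even when investment replaces (n + g + δ)·k; here n + g + δ = 0.16.
Maximizing c = f(k) − (n+g+δ)·k gives f'(k) = n+g+δ, i.e. 0.44·k^(0.44−1) = 0.16, so k_gold = (0.44/0.16)^(1/0.56) ≈ 6.0887.
y_gold = 6.0887^0.44 ≈ 2.2141.
c_gold = y_gold − (n+g+δ)·k_gold = 2.2141 − 0.16·6.0887 ≈ 1.2399.

c_gold ≈ 1.240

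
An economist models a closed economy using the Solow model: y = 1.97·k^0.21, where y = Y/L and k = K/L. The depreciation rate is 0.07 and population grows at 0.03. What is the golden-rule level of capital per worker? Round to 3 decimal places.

k_gold ≈ 6.034

n + δ = 0.03 + 0.07 = 0.1.
Setting f'(k) = n+δ gives 0.21·1.97·k^(0.21−1) = 0.1, hence k_gold = (0.21·1.97/0.1)^(1/0.79) ≈ 6.0341.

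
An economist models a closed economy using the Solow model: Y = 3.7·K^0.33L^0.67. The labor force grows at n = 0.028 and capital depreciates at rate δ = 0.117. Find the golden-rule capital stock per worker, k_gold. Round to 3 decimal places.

k_gold ≈ 24.050

Capital per worker breaks even when investment replaces (n + δ)·k; here n + δ = 0.145.
At the golden rule the marginal product of capital equals n+δ: 0.33·3.7·k^(0.33−1) = 0.145. Solving, k_gold = (0.33·3.7/0.145)^(1/0.67) ≈ 24.0500.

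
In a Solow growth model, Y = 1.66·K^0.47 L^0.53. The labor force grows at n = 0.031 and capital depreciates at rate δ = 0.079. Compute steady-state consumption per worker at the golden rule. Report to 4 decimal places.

Capital per worker breaks even when investment replaces (n + δ)·k; here n + δ = 0.11.
Maximizing c = f(k) − (n+δ)·k gives f'(k) = n+δ, i.e. 0.47·1.66·k^(0.47−1) = 0.11, so k_gold = (0.47·1.66/0.11)^(1/0.53) ≈ 40.3003.
y_gold = 1.66·40.3003^0.47 ≈ 9.4320.
c_gold = y_gold − (n+δ)·k_gold = 9.4320 − 0.11·40.3003 ≈ 4.9989.

c_gold ≈ 4.9989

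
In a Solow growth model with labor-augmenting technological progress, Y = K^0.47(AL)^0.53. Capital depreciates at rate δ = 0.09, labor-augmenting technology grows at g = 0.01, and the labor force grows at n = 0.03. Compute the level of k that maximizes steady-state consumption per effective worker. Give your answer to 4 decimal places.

k_gold ≈ 11.3011

Break-even investment rate: n + g + δ = 0.03 + 0.01 + 0.09 = 0.13.
Maximizing c = f(k) − (n+g+δ)·k gives f'(k) = n+g+δ, i.e. 0.47·k^(0.47−1) = 0.13, so k_gold = (0.47/0.13)^(1/0.53) ≈ 11.3011.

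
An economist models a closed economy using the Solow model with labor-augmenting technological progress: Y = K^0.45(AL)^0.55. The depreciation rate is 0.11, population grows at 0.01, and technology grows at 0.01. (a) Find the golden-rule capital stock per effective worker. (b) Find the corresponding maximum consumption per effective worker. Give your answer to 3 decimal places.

Capital per effective worker breaks even when investment replaces (n + g + δ)·k; here n + g + δ = 0.13.
Maximizing c = f(k) − (n+g+δ)·k gives f'(k) = n+g+δ, i.e. 0.45·k^(0.45−1) = 0.13, so k_gold = (0.45/0.13)^(1/0.55) ≈ 9.5607.
y_gold = 9.5607^0.45 ≈ 2.7620; c_gold = y_gold − 0.13·k_gold ≈ 1.5191.

(a) k_gold ≈ 9.561; (b) c_gold ≈ 1.519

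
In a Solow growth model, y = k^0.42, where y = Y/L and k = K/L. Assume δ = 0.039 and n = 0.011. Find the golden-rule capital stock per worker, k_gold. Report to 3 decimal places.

k_gold ≈ 39.227

n + δ = 0.011 + 0.039 = 0.05.
Setting f'(k) = n+δ gives 0.42·k^(0.42−1) = 0.05, hence k_gold = (0.42/0.05)^(1/0.58) ≈ 39.2270.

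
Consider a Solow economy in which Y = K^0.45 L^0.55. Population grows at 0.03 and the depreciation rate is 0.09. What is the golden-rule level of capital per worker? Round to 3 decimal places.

Break-even investment rate: n + δ = 0.03 + 0.09 = 0.12.
Setting f'(k) = n+δ gives 0.45·k^(0.45−1) = 0.12, hence k_gold = (0.45/0.12)^(1/0.55) ≈ 11.0584.

k_gold ≈ 11.058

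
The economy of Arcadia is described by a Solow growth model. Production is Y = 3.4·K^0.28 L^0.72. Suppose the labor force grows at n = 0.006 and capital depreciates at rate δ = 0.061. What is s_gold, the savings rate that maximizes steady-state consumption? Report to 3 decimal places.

Capital per worker breaks even when investment replaces (n + δ)·k; here n + δ = 0.067.
At the golden rule MPK = n+δ, and in any Cobb-Douglas steady state s = (n+δ)·k/y = MPK·k/y = capital's share 0.28.

s_gold = 0.280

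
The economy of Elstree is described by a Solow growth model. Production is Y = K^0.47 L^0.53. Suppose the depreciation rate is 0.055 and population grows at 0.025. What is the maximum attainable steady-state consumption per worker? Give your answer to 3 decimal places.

c_gold ≈ 2.548

n + δ = 0.025 + 0.055 = 0.08.
At the golden rule the marginal product of capital equals n+δ: 0.47·k^(0.47−1) = 0.08. Solving, k_gold = (0.47/0.08)^(1/0.53) ≈ 28.2461.
y_gold = 28.2461^0.47 ≈ 4.8078.
c_gold = y_gold − (n+δ)·k_gold = 4.8078 − 0.08·28.2461 ≈ 2.5482.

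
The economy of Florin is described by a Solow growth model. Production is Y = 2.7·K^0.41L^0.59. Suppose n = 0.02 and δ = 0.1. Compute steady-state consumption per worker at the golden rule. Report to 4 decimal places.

n + δ = 0.02 + 0.1 = 0.12.
Golden rule sets MPK = n+δ: 0.41·2.7·k^(0.41−1) = 0.12, so k_gold = (0.41·2.7/0.12)^(1/0.59) ≈ 43.2052.
y_gold = 2.7·43.2052^0.41 ≈ 12.6454.
c_gold = y_gold − (n+δ)·k_gold = 12.6454 − 0.12·43.2052 ≈ 7.4608.

c_gold ≈ 7.4608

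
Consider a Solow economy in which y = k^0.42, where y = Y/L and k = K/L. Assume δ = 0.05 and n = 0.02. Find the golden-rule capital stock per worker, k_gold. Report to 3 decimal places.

k_gold ≈ 21.960

Break-even investment rate: n + δ = 0.02 + 0.05 = 0.07.
At the golden rule the marginal product of capital equals n+δ: 0.42·k^(0.42−1) = 0.07. Solving, k_gold = (0.42/0.07)^(1/0.58) ≈ 21.9604.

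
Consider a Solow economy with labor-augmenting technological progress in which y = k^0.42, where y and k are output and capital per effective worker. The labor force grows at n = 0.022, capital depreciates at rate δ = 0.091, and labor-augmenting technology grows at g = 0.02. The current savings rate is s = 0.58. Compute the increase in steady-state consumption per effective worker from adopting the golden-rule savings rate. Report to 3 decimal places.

Δc ≈ 0.114

n + g + δ = 0.022 + 0.02 + 0.091 = 0.133.
Current steady state (s = 0.58): k* = (0.58/0.133)^(1/0.58) ≈ 12.6683, y* = 12.6683^0.42 ≈ 2.9050, c* = (1−0.58)·2.9050 ≈ 1.2201.
Maximizing c = f(k) − (n+g+δ)·k gives f'(k) = n+g+δ, i.e. 0.42·k^(0.42−1) = 0.133, so k_gold = (0.42/0.133)^(1/0.58) ≈ 7.2616.
y_gold = 7.2616^0.42 ≈ 2.2995, c_gold = y_gold − 0.133·k_gold ≈ 1.3337.
Gain: Δc = 1.3337 − 1.2201 ≈ 0.1136.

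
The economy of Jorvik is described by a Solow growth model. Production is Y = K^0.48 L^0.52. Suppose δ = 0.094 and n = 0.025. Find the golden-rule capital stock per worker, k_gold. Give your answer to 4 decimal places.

k_gold ≈ 14.6149

Break-even investment rate: n + δ = 0.025 + 0.094 = 0.119.
At the golden rule the marginal product of capital equals n+δ: 0.48·k^(0.48−1) = 0.119. Solving, k_gold = (0.48/0.119)^(1/0.52) ≈ 14.6149.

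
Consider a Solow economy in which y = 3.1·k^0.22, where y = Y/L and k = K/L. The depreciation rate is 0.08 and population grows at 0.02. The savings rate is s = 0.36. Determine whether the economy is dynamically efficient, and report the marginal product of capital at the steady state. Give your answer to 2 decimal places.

n + δ = 0.02 + 0.08 = 0.1.
Steady-state k*: s·A·k^0.22 = 0.1·k gives k* = (0.36·3.1/0.1)^(1/0.78) ≈ 22.0373.
MPK = 0.22·3.1·22.0373^(-0.78) ≈ 0.0611.
MPK < n+δ = 0.1, so the economy is dynamically inefficient (over-saving).

dynamically inefficient; MPK ≈ 0.06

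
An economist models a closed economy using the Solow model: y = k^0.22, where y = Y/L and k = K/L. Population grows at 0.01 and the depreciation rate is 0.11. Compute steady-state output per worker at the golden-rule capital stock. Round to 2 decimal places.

y_gold ≈ 1.19

n + δ = 0.01 + 0.11 = 0.12.
At the golden rule the marginal product of capital equals n+δ: 0.22·k^(0.22−1) = 0.12. Solving, k_gold = (0.22/0.12)^(1/0.78) ≈ 2.1751.
Output: y_gold = k_gold^0.22 = 2.1751^0.22 ≈ 1.1864.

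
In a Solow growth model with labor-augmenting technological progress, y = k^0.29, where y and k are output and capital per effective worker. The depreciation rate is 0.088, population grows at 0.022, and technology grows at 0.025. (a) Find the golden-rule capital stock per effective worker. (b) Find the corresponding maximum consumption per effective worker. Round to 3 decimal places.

Break-even investment rate: n + g + δ = 0.022 + 0.025 + 0.088 = 0.135.
At the golden rule the marginal product of capital equals n+g+δ: 0.29·k^(0.29−1) = 0.135. Solving, k_gold = (0.29/0.135)^(1/0.71) ≈ 2.9356.
y_gold = 2.9356^0.29 ≈ 1.3666; c_gold = y_gold − 0.135·k_gold ≈ 0.9703.

(a) k_gold ≈ 2.936; (b) c_gold ≈ 0.970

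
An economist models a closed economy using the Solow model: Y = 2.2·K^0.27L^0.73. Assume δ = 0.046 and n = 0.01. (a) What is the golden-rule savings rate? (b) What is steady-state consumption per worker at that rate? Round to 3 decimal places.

(a) s_gold = 0.270; (b) c_gold ≈ 3.847

The effective depreciation rate is n + δ = 0.01 + 0.046 = 0.056.
For Cobb-Douglas, s_gold equals capital's share: s_gold = 0.27.
Golden rule sets MPK = n+δ: 0.27·2.2·k^(0.27−1) = 0.056, so k_gold = (0.27·2.2/0.056)^(1/0.73) ≈ 25.4056.
y_gold = 2.2·25.4056^0.27 ≈ 5.2693; c_gold = (1−0.27)·y_gold ≈ 3.8466.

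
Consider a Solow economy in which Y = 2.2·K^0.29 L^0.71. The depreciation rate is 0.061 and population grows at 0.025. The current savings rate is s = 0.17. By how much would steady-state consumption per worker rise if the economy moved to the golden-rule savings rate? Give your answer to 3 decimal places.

The effective depreciation rate is n + δ = 0.025 + 0.061 = 0.086.
Current steady state (s = 0.17): k* = (0.17·2.2/0.086)^(1/0.71) ≈ 7.9272, y* = 2.2·7.9272^0.29 ≈ 4.0102, c* = (1−0.17)·4.0102 ≈ 3.3285.
Maximizing c = f(k) − (n+δ)·k gives f'(k) = n+δ, i.e. 0.29·2.2·k^(0.29−1) = 0.086, so k_gold = (0.29·2.2/0.086)^(1/0.71) ≈ 16.8192.
y_gold = 2.2·16.8192^0.29 ≈ 4.9878, c_gold = y_gold − 0.086·k_gold ≈ 3.5413.
Gain: Δc = 3.5413 − 3.3285 ≈ 0.2128.

Δc ≈ 0.213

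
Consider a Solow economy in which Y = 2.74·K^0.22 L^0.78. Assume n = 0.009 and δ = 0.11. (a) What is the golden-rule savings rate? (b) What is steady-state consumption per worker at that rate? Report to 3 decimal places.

n + δ = 0.009 + 0.11 = 0.119.
For Cobb-Douglas, s_gold equals capital's share: s_gold = 0.22.
Golden rule sets MPK = n+δ: 0.22·2.74·k^(0.22−1) = 0.119, so k_gold = (0.22·2.74/0.119)^(1/0.78) ≈ 8.0051.
y_gold = 2.74·8.0051^0.22 ≈ 4.3300; c_gold = (1−0.22)·y_gold ≈ 3.3774.

(a) s_gold = 0.220; (b) c_gold ≈ 3.377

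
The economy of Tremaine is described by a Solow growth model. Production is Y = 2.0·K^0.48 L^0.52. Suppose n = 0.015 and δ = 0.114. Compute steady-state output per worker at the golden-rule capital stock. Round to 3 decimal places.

Capital per worker breaks even when investment replaces (n + δ)·k; here n + δ = 0.129.
Maximizing c = f(k) − (n+δ)·k gives f'(k) = n+δ, i.e. 0.48·2.0·k^(0.48−1) = 0.129, so k_gold = (0.48·2.0/0.129)^(1/0.52) ≈ 47.4581.
Output: y_gold = 2.0·k_gold^0.48 = 2.0·47.4581^0.48 ≈ 12.7544.

y_gold ≈ 12.754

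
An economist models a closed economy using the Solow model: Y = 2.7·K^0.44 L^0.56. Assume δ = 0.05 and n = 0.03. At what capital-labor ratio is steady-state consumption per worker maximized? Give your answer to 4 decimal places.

k_gold ≈ 123.6997

The effective depreciation rate is n + δ = 0.03 + 0.05 = 0.08.
Golden rule sets MPK = n+δ: 0.44·2.7·k^(0.44−1) = 0.08, so k_gold = (0.44·2.7/0.08)^(1/0.56) ≈ 123.6997.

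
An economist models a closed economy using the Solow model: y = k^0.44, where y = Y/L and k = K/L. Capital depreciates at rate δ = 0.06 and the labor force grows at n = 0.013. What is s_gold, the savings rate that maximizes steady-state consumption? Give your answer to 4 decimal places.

The effective depreciation rate is n + δ = 0.013 + 0.06 = 0.073.
At the golden rule MPK = n+δ, and in any Cobb-Douglas steady state s = (n+δ)·k/y = MPK·k/y = capital's share 0.44.

s_gold = 0.4400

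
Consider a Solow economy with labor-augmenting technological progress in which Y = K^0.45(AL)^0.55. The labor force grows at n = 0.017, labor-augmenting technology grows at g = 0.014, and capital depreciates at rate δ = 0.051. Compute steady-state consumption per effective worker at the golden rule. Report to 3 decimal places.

Break-even investment rate: n + g + δ = 0.017 + 0.014 + 0.051 = 0.082.
Setting f'(k) = n+g+δ gives 0.45·k^(0.45−1) = 0.082, hence k_gold = (0.45/0.082)^(1/0.55) ≈ 22.0984.
y_gold = 22.0984^0.45 ≈ 4.0268.
c_gold = y_gold − (n+g+δ)·k_gold = 4.0268 − 0.082·22.0984 ≈ 2.2148.

c_gold ≈ 2.215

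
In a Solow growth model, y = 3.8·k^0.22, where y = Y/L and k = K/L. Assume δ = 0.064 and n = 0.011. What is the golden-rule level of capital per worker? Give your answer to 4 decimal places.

k_gold ≈ 22.0036

The effective depreciation rate is n + δ = 0.011 + 0.064 = 0.075.
At the golden rule the marginal product of capital equals n+δ: 0.22·3.8·k^(0.22−1) = 0.075. Solving, k_gold = (0.22·3.8/0.075)^(1/0.78) ≈ 22.0036.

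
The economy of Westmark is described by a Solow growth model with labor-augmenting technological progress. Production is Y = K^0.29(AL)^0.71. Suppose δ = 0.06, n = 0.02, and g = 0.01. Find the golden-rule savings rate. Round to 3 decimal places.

The effective depreciation rate is n + g + δ = 0.02 + 0.01 + 0.06 = 0.09.
At the golden rule MPK = n+g+δ, and in any Cobb-Douglas steady state s = (n+g+δ)·k/y = MPK·k/y = capital's share 0.29.

s_gold = 0.290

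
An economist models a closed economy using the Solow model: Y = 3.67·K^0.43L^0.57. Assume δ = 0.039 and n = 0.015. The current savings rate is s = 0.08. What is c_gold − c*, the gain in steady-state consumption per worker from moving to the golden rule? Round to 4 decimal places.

Δc ≈ 14.5739

Capital per worker breaks even when investment replaces (n + δ)·k; here n + δ = 0.054.
Current steady state (s = 0.08): k* = (0.08·3.67/0.054)^(1/0.57) ≈ 19.5034, y* = 3.67·19.5034^0.43 ≈ 13.1648, c* = (1−0.08)·13.1648 ≈ 12.1116.
At the golden rule the marginal product of capital equals n+δ: 0.43·3.67·k^(0.43−1) = 0.054. Solving, k_gold = (0.43·3.67/0.054)^(1/0.57) ≈ 372.7992.
y_gold = 3.67·372.7992^0.43 ≈ 46.8166, c_gold = y_gold − 0.054·k_gold ≈ 26.6855.
Gain: Δc = 26.6855 − 12.1116 ≈ 14.5739.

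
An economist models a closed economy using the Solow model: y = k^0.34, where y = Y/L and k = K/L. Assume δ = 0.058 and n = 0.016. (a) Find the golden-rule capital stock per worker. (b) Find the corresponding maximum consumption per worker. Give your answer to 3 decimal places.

(a) k_gold ≈ 10.079; (b) c_gold ≈ 1.448

Capital per worker breaks even when investment replaces (n + δ)·k; here n + δ = 0.074.
Setting f'(k) = n+δ gives 0.34·k^(0.34−1) = 0.074, hence k_gold = (0.34/0.074)^(1/0.66) ≈ 10.0787.
y_gold = 10.0787^0.34 ≈ 2.1936; c_gold = y_gold − 0.074·k_gold ≈ 1.4478.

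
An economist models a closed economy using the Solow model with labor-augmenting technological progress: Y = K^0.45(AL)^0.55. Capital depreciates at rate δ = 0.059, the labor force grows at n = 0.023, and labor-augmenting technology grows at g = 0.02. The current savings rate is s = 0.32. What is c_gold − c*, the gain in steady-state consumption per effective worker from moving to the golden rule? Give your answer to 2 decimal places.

Break-even investment rate: n + g + δ = 0.023 + 0.02 + 0.059 = 0.102.
Current steady state (s = 0.32): k* = (0.32/0.102)^(1/0.55) ≈ 7.9950, y* = 7.9950^0.45 ≈ 2.5484, c* = (1−0.32)·2.5484 ≈ 1.7329.
Maximizing c = f(k) − (n+g+δ)·k gives f'(k) = n+g+δ, i.e. 0.45·k^(0.45−1) = 0.102, so k_gold = (0.45/0.102)^(1/0.55) ≈ 14.8601.
y_gold = 14.8601^0.45 ≈ 3.3683, c_gold = y_gold − 0.102·k_gold ≈ 1.8526.
Gain: Δc = 1.8526 − 1.7329 ≈ 0.1196.

Δc ≈ 0.12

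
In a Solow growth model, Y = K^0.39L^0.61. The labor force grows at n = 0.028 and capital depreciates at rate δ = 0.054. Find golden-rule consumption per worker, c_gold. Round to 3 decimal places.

c_gold ≈ 1.653

Capital per worker breaks even when investment replaces (n + δ)·k; here n + δ = 0.082.
At the golden rule the marginal product of capital equals n+δ: 0.39·k^(0.39−1) = 0.082. Solving, k_gold = (0.39/0.082)^(1/0.61) ≈ 12.8898.
y_gold = 12.8898^0.39 ≈ 2.7102.
c_gold = y_gold − (n+δ)·k_gold = 2.7102 − 0.082·12.8898 ≈ 1.6532.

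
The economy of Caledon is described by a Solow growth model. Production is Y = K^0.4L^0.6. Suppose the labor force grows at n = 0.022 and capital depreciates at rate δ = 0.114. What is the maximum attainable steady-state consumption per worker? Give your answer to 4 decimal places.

c_gold ≈ 1.2317

The effective depreciation rate is n + δ = 0.022 + 0.114 = 0.136.
Maximizing c = f(k) − (n+δ)·k gives f'(k) = n+δ, i.e. 0.4·k^(0.4−1) = 0.136, so k_gold = (0.4/0.136)^(1/0.6) ≈ 6.0377.
y_gold = 6.0377^0.4 ≈ 2.0528.
c_gold = y_gold − (n+δ)·k_gold = 2.0528 − 0.136·6.0377 ≈ 1.2317.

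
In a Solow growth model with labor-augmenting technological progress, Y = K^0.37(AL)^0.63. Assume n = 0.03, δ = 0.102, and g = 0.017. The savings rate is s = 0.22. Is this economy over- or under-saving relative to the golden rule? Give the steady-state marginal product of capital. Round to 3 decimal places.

under-saving; MPK ≈ 0.251

The effective depreciation rate is n + g + δ = 0.03 + 0.017 + 0.102 = 0.149.
Steady-state k*: s·k^0.37 = 0.149·k gives k* = (0.22/0.149)^(1/0.63) ≈ 1.8562.
MPK = 0.37·1.8562^(-0.63) ≈ 0.2506.
MPK > n+g+δ = 0.149, so the economy is dynamically efficient (under-saving).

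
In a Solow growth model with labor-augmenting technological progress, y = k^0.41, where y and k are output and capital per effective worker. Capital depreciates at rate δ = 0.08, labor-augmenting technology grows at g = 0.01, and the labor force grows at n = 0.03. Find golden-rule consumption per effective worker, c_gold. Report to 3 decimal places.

c_gold ≈ 1.386

Break-even investment rate: n + g + δ = 0.03 + 0.01 + 0.08 = 0.12.
Maximizing c = f(k) − (n+g+δ)·k gives f'(k) = n+g+δ, i.e. 0.41·k^(0.41−1) = 0.12, so k_gold = (0.41/0.12)^(1/0.59) ≈ 8.0244.
y_gold = 8.0244^0.41 ≈ 2.3486.
c_gold = y_gold − (n+g+δ)·k_gold = 2.3486 − 0.12·8.0244 ≈ 1.3857.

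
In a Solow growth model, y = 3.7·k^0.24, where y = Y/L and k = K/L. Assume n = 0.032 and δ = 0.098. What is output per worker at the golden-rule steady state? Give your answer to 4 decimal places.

y_gold ≈ 6.7876

The effective depreciation rate is n + δ = 0.032 + 0.098 = 0.13.
Golden rule sets MPK = n+δ: 0.24·3.7·k^(0.24−1) = 0.13, so k_gold = (0.24·3.7/0.13)^(1/0.76) ≈ 12.5310.
Output: y_gold = 3.7·k_gold^0.24 = 3.7·12.5310^0.24 ≈ 6.7876.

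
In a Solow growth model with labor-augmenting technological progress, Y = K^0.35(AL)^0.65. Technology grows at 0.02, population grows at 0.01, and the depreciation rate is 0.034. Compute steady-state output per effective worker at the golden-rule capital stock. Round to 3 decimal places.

y_gold ≈ 2.496

n + g + δ = 0.01 + 0.02 + 0.034 = 0.064.
Maximizing c = f(k) − (n+g+δ)·k gives f'(k) = n+g+δ, i.e. 0.35·k^(0.35−1) = 0.064, so k_gold = (0.35/0.064)^(1/0.65) ≈ 13.6525.
Output: y_gold = k_gold^0.35 = 13.6525^0.35 ≈ 2.4965.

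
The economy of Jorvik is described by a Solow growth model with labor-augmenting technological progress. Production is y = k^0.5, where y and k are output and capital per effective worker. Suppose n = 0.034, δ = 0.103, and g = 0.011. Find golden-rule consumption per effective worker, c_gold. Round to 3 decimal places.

Break-even investment rate: n + g + δ = 0.034 + 0.011 + 0.103 = 0.148.
Setting f'(k) = n+g+δ gives 0.5·k^(0.5−1) = 0.148, hence k_gold = (0.5/0.148)^(1/0.5) ≈ 11.4134.
y_gold = 11.4134^0.5 ≈ 3.3784.
c_gold = y_gold − (n+g+δ)·k_gold = 3.3784 − 0.148·11.4134 ≈ 1.6892.

c_gold ≈ 1.689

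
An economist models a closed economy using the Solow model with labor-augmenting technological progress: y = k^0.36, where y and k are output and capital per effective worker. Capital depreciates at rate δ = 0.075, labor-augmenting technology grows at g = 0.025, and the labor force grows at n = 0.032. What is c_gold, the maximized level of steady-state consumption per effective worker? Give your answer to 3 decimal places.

n + g + δ = 0.032 + 0.025 + 0.075 = 0.132.
At the golden rule the marginal product of capital equals n+g+δ: 0.36·k^(0.36−1) = 0.132. Solving, k_gold = (0.36/0.132)^(1/0.64) ≈ 4.7954.
y_gold = 4.7954^0.36 ≈ 1.7583.
c_gold = y_gold − (n+g+δ)·k_gold = 1.7583 − 0.132·4.7954 ≈ 1.1253.

c_gold ≈ 1.125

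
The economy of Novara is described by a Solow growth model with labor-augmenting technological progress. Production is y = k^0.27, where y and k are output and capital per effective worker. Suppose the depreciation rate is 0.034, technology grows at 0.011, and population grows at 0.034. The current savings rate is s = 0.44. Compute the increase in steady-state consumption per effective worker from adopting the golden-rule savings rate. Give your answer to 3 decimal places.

Break-even investment rate: n + g + δ = 0.034 + 0.011 + 0.034 = 0.079.
Current steady state (s = 0.44): k* = (0.44/0.079)^(1/0.73) ≈ 10.5118, y* = 10.5118^0.27 ≈ 1.8874, c* = (1−0.44)·1.8874 ≈ 1.0569.
At the golden rule the marginal product of capital equals n+g+δ: 0.27·k^(0.27−1) = 0.079. Solving, k_gold = (0.27/0.079)^(1/0.73) ≈ 5.3845.
y_gold = 5.3845^0.27 ≈ 1.5755, c_gold = y_gold − 0.079·k_gold ≈ 1.1501.
Gain: Δc = 1.1501 − 1.0569 ≈ 0.0932.

Δc ≈ 0.093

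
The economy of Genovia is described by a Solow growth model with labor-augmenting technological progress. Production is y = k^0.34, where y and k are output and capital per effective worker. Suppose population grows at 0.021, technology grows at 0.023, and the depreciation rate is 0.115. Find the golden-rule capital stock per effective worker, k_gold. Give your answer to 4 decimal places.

Break-even investment rate: n + g + δ = 0.021 + 0.023 + 0.115 = 0.159.
Setting f'(k) = n+g+δ gives 0.34·k^(0.34−1) = 0.159, hence k_gold = (0.34/0.159)^(1/0.66) ≈ 3.1632.

k_gold ≈ 3.1632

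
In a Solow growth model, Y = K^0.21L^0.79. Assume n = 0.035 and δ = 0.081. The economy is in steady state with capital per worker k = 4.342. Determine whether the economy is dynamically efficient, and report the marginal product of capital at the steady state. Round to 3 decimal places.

dynamically inefficient; MPK ≈ 0.066

Break-even investment rate: n + δ = 0.035 + 0.081 = 0.116.
MPK = 0.21·k^(0.21−1) = 0.21·4.342^(-0.79) ≈ 0.0658.
MPK < 0.116, so the economy is dynamically inefficient (over-saving).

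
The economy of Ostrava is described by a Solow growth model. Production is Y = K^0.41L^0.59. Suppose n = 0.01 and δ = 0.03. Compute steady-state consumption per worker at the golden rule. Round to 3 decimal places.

Break-even investment rate: n + δ = 0.01 + 0.03 = 0.04.
Golden rule sets MPK = n+δ: 0.41·k^(0.41−1) = 0.04, so k_gold = (0.41/0.04)^(1/0.59) ≈ 51.6525.
y_gold = 51.6525^0.41 ≈ 5.0393.
c_gold = y_gold − (n+δ)·k_gold = 5.0393 − 0.04·51.6525 ≈ 2.9732.

c_gold ≈ 2.973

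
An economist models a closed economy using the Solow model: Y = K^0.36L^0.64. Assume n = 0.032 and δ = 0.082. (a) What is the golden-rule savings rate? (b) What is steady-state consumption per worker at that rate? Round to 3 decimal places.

Capital per worker breaks even when investment replaces (n + δ)·k; here n + δ = 0.114.
For Cobb-Douglas, s_gold equals capital's share: s_gold = 0.36.
At the golden rule the marginal product of capital equals n+δ: 0.36·k^(0.36−1) = 0.114. Solving, k_gold = (0.36/0.114)^(1/0.64) ≈ 6.0299.
y_gold = 6.0299^0.36 ≈ 1.9095; c_gold = (1−0.36)·y_gold ≈ 1.2221.

(a) s_gold = 0.360; (b) c_gold ≈ 1.222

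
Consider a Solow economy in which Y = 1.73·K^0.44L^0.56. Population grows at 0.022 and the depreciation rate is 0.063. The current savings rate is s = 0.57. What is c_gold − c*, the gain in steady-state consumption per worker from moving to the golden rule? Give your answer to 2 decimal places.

n + δ = 0.022 + 0.063 = 0.085.
Current steady state (s = 0.57): k* = (0.57·1.73/0.085)^(1/0.56) ≈ 79.5970, y* = 1.73·79.5970^0.44 ≈ 11.8697, c* = (1−0.57)·11.8697 ≈ 5.1040.
At the golden rule the marginal product of capital equals n+δ: 0.44·1.73·k^(0.44−1) = 0.085. Solving, k_gold = (0.44·1.73/0.085)^(1/0.56) ≈ 50.1352.
y_gold = 1.73·50.1352^0.44 ≈ 9.6852, c_gold = y_gold − 0.085·k_gold ≈ 5.4237.
Gain: Δc = 5.4237 − 5.1040 ≈ 0.3197.

Δc ≈ 0.32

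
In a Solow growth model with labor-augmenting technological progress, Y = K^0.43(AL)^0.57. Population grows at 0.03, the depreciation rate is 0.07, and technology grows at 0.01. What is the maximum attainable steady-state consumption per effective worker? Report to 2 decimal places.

Break-even investment rate: n + g + δ = 0.03 + 0.01 + 0.07 = 0.11.
Setting f'(k) = n+g+δ gives 0.43·k^(0.43−1) = 0.11, hence k_gold = (0.43/0.11)^(1/0.57) ≈ 10.9328.
y_gold = 10.9328^0.43 ≈ 2.7968.
c_gold = y_gold − (n+g+δ)·k_gold = 2.7968 − 0.11·10.9328 ≈ 1.5941.

c_gold ≈ 1.59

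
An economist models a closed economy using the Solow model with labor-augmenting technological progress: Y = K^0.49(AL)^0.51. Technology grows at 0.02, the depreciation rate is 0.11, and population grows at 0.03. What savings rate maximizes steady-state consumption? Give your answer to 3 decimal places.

Break-even investment rate: n + g + δ = 0.03 + 0.02 + 0.11 = 0.16.
At the golden rule MPK = n+g+δ, and in any Cobb-Douglas steady state s = (n+g+δ)·k/y = MPK·k/y = capital's share 0.49.

s_gold = 0.490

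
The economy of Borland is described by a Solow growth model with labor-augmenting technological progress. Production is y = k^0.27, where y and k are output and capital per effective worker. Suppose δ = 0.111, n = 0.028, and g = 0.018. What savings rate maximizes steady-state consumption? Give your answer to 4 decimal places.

s_gold = 0.2700

n + g + δ = 0.028 + 0.018 + 0.111 = 0.157.
At the golden rule MPK = n+g+δ, and in any Cobb-Douglas steady state s = (n+g+δ)·k/y = MPK·k/y = capital's share 0.27.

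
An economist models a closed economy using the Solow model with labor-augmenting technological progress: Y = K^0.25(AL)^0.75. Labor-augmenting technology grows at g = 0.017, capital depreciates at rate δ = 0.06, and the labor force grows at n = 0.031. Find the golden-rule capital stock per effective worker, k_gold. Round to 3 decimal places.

The effective depreciation rate is n + g + δ = 0.031 + 0.017 + 0.06 = 0.108.
Setting f'(k) = n+g+δ gives 0.25·k^(0.25−1) = 0.108, hence k_gold = (0.25/0.108)^(1/0.75) ≈ 3.0621.

k_gold ≈ 3.062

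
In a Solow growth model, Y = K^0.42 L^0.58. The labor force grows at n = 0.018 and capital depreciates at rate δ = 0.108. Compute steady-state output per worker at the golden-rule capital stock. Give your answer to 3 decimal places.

n + δ = 0.018 + 0.108 = 0.126.
Setting f'(k) = n+δ gives 0.42·k^(0.42−1) = 0.126, hence k_gold = (0.42/0.126)^(1/0.58) ≈ 7.9710.
Output: y_gold = k_gold^0.42 = 7.9710^0.42 ≈ 2.3913.

y_gold ≈ 2.391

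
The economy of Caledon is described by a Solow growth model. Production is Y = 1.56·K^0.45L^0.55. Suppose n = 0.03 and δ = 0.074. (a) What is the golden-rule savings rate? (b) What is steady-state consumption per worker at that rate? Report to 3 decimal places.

(a) s_gold = 0.450; (b) c_gold ≈ 4.093

n + δ = 0.03 + 0.074 = 0.104.
For Cobb-Douglas, s_gold equals capital's share: s_gold = 0.45.
Maximizing c = f(k) − (n+δ)·k gives f'(k) = n+δ, i.e. 0.45·1.56·k^(0.45−1) = 0.104, so k_gold = (0.45·1.56/0.104)^(1/0.55) ≈ 32.1977.
y_gold = 1.56·32.1977^0.45 ≈ 7.4412; c_gold = (1−0.45)·y_gold ≈ 4.0927.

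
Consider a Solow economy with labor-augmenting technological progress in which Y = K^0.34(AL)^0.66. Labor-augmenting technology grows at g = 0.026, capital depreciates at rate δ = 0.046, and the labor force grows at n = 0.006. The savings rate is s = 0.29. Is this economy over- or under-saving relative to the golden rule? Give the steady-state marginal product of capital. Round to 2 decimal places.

n + g + δ = 0.006 + 0.026 + 0.046 = 0.078.
Steady-state k*: s·k^0.34 = 0.078·k gives k* = (0.29/0.078)^(1/0.66) ≈ 7.3130.
MPK = 0.34·7.3130^(-0.66) ≈ 0.0914.
MPK > n+g+δ = 0.078, so the economy is dynamically efficient (under-saving).

under-saving; MPK ≈ 0.09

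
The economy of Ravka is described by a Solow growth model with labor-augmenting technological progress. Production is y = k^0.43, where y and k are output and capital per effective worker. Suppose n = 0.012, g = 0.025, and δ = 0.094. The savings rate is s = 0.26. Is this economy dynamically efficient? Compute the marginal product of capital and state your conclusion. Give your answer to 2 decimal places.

Capital per effective worker breaks even when investment replaces (n + g + δ)·k; here n + g + δ = 0.131.
Steady-state k*: s·k^0.43 = 0.131·k gives k* = (0.26/0.131)^(1/0.57) ≈ 3.3288.
MPK = 0.43·3.3288^(-0.57) ≈ 0.2167.
MPK > n+g+δ = 0.131, so the economy is dynamically efficient (under-saving).

dynamically efficient; MPK ≈ 0.22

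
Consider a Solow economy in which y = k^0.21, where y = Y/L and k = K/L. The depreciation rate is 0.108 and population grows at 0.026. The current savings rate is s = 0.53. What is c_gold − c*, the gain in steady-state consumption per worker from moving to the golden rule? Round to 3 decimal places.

Break-even investment rate: n + δ = 0.026 + 0.108 = 0.134.
Current steady state (s = 0.53): k* = (0.53/0.134)^(1/0.79) ≈ 5.7005, y* = 5.7005^0.21 ≈ 1.4413, c* = (1−0.53)·1.4413 ≈ 0.6774.
Setting f'(k) = n+δ gives 0.21·k^(0.21−1) = 0.134, hence k_gold = (0.21/0.134)^(1/0.79) ≈ 1.7660.
y_gold = 1.7660^0.21 ≈ 1.1268, c_gold = y_gold − 0.134·k_gold ≈ 0.8902.
Gain: Δc = 0.8902 − 0.6774 ≈ 0.2128.

Δc ≈ 0.213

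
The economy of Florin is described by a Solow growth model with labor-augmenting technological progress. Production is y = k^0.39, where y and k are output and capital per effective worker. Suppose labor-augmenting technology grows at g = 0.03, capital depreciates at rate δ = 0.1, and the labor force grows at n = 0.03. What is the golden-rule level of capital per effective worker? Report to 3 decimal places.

k_gold ≈ 4.309

Break-even investment rate: n + g + δ = 0.03 + 0.03 + 0.1 = 0.16.
Maximizing c = f(k) − (n+g+δ)·k gives f'(k) = n+g+δ, i.e. 0.39·k^(0.39−1) = 0.16, so k_gold = (0.39/0.16)^(1/0.61) ≈ 4.3086.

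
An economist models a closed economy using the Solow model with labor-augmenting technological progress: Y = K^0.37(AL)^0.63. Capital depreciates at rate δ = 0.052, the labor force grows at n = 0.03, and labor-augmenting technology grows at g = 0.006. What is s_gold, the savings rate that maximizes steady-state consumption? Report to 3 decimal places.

s_gold = 0.370

Capital per effective worker breaks even when investment replaces (n + g + δ)·k; here n + g + δ = 0.088.
At the golden rule MPK = n+g+δ, and in any Cobb-Douglas steady state s = (n+g+δ)·k/y = MPK·k/y = capital's share 0.37.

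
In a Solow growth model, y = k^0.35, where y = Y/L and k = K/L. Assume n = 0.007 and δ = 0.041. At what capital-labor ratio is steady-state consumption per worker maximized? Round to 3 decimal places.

n + δ = 0.007 + 0.041 = 0.048.
Maximizing c = f(k) − (n+δ)·k gives f'(k) = n+δ, i.e. 0.35·k^(0.35−1) = 0.048, so k_gold = (0.35/0.048)^(1/0.65) ≈ 21.2533.

k_gold ≈ 21.253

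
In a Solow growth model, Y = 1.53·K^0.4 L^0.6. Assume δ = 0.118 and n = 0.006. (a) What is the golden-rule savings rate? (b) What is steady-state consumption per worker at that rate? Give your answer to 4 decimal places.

(a) s_gold = 0.4000; (b) c_gold ≈ 2.6611

Break-even investment rate: n + δ = 0.006 + 0.118 = 0.124.
For Cobb-Douglas, s_gold equals capital's share: s_gold = 0.4.
Setting f'(k) = n+δ gives 0.4·1.53·k^(0.4−1) = 0.124, hence k_gold = (0.4·1.53/0.124)^(1/0.6) ≈ 14.3070.
y_gold = 1.53·14.3070^0.4 ≈ 4.4352; c_gold = (1−0.4)·y_gold ≈ 2.6611.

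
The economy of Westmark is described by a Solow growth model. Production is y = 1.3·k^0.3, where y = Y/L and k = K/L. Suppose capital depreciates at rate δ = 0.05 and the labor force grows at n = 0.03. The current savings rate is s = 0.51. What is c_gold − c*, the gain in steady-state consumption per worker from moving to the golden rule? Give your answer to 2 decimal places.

Capital per worker breaks even when investment replaces (n + δ)·k; here n + δ = 0.08.
Current steady state (s = 0.51): k* = (0.51·1.3/0.08)^(1/0.7) ≈ 20.5132, y* = 1.3·20.5132^0.3 ≈ 3.2178, c* = (1−0.51)·3.2178 ≈ 1.5767.
At the golden rule the marginal product of capital equals n+δ: 0.3·1.3·k^(0.3−1) = 0.08. Solving, k_gold = (0.3·1.3/0.08)^(1/0.7) ≈ 9.6122.
y_gold = 1.3·9.6122^0.3 ≈ 2.5632, c_gold = y_gold − 0.08·k_gold ≈ 1.7943.
Gain: Δc = 1.7943 − 1.5767 ≈ 0.2176.

Δc ≈ 0.22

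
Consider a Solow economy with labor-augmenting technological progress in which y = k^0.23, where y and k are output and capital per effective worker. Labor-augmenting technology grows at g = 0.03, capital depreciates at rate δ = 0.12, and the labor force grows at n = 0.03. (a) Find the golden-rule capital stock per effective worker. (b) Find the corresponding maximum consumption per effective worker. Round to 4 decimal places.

(a) k_gold ≈ 1.3748; (b) c_gold ≈ 0.8285

n + g + δ = 0.03 + 0.03 + 0.12 = 0.18.
Maximizing c = f(k) − (n+g+δ)·k gives f'(k) = n+g+δ, i.e. 0.23·k^(0.23−1) = 0.18, so k_gold = (0.23/0.18)^(1/0.77) ≈ 1.3748.
y_gold = 1.3748^0.23 ≈ 1.0760; c_gold = y_gold − 0.18·k_gold ≈ 0.8285.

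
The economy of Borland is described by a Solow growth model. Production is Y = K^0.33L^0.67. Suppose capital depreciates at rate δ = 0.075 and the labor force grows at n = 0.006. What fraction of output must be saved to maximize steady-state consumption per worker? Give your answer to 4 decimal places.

s_gold = 0.3300

n + δ = 0.006 + 0.075 = 0.081.
At the golden rule MPK = n+δ, and in any Cobb-Douglas steady state s = (n+δ)·k/y = MPK·k/y = capital's share 0.33.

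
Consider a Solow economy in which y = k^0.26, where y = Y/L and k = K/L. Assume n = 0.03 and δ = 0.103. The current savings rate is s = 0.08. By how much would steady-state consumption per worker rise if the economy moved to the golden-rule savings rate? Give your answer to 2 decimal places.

The effective depreciation rate is n + δ = 0.03 + 0.103 = 0.133.
Current steady state (s = 0.08): k* = (0.08/0.133)^(1/0.74) ≈ 0.5031, y* = 0.5031^0.26 ≈ 0.8364, c* = (1−0.08)·0.8364 ≈ 0.7695.
Maximizing c = f(k) − (n+δ)·k gives f'(k) = n+δ, i.e. 0.26·k^(0.26−1) = 0.133, so k_gold = (0.26/0.133)^(1/0.74) ≈ 2.4740.
y_gold = 2.4740^0.26 ≈ 1.2656, c_gold = y_gold − 0.133·k_gold ≈ 0.9365.
Gain: Δc = 0.9365 − 0.7695 ≈ 0.1670.

Δc ≈ 0.17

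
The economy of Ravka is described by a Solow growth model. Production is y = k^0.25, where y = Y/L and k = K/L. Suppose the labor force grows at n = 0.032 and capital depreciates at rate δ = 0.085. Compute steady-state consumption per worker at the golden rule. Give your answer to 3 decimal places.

c_gold ≈ 0.966

The effective depreciation rate is n + δ = 0.032 + 0.085 = 0.117.
Setting f'(k) = n+δ gives 0.25·k^(0.25−1) = 0.117, hence k_gold = (0.25/0.117)^(1/0.75) ≈ 2.7522.
y_gold = 2.7522^0.25 ≈ 1.2880.
c_gold = y_gold − (n+δ)·k_gold = 1.2880 − 0.117·2.7522 ≈ 0.9660.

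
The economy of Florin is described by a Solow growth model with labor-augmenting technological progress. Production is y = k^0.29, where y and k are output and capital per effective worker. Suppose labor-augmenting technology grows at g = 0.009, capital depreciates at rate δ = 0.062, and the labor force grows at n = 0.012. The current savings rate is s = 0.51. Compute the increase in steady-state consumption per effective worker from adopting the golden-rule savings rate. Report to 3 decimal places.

The effective depreciation rate is n + g + δ = 0.012 + 0.009 + 0.062 = 0.083.
Current steady state (s = 0.51): k* = (0.51/0.083)^(1/0.71) ≈ 12.8989, y* = 12.8989^0.29 ≈ 2.0992, c* = (1−0.51)·2.0992 ≈ 1.0286.
Golden rule sets MPK = n+g+δ: 0.29·k^(0.29−1) = 0.083, so k_gold = (0.29/0.083)^(1/0.71) ≈ 5.8242.
y_gold = 5.8242^0.29 ≈ 1.6669, c_gold = y_gold − 0.083·k_gold ≈ 1.1835.
Gain: Δc = 1.1835 − 1.0286 ≈ 0.1549.

Δc ≈ 0.155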